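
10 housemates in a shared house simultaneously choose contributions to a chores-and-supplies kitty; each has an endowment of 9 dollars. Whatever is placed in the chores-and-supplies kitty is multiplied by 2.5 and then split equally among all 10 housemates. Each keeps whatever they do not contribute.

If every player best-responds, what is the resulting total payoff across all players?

90.00 dollars

Each contributed unit returns 2.5/10 = 0.2500 to its contributor — below 1 — so contributing 0 is dominant for every player. At the Nash equilibrium everyone keeps their 9, and the group total is 10 × 9 = 90.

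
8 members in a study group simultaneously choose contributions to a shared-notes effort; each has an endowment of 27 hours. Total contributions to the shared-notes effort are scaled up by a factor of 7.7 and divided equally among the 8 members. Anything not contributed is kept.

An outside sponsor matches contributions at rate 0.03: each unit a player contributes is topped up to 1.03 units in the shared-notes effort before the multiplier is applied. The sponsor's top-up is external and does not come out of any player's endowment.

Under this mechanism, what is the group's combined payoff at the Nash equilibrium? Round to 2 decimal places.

216.00 hours

The effective private return is 7.7 × 1.03 / 8 = 0.9914, which is still under 1, so the mechanism doesn't change anyone's dominant strategy: zero contribution.
At the Nash equilibrium no one contributes; group total payoff = 8 × 27 = 216.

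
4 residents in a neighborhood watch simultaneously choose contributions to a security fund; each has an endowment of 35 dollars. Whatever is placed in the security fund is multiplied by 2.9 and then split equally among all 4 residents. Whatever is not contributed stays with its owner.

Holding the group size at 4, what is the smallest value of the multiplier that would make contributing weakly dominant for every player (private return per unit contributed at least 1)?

4

A contributed unit returns (multiplier)/4 to its contributor.
This reaches 1 exactly when the multiplier is 4.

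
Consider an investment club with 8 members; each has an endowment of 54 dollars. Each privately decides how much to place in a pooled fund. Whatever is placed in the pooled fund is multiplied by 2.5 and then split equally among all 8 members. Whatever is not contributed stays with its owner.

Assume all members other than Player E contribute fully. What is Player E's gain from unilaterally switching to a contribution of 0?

37.13 dollars

Switching from a contribution of 54 to 0 lets Player E keep an extra 54 dollars, but lowers the pooled fund by 54, which costs Player E their own share of that drop: 2.5/8 × 54 = 16.87.
Net gain = 54 − 16.87 = 37.13. The private return per contributed unit (0.3125) is below 1, so free-riding is indeed the best response regardless of what the others do.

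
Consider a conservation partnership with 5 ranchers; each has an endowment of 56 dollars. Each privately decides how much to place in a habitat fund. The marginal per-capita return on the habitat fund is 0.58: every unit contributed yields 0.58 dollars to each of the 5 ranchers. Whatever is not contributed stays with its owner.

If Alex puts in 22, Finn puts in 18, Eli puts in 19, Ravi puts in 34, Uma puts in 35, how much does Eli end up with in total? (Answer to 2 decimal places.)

111.24 dollars

Total contributed: 22 + 18 + 19 + 34 + 35 = 128.
Each receives 0.58 × 128 = 74.24 from the habitat fund.
Eli keeps 56 − 19 = 37, so Eli's payoff is 37 + 74.24 = 111.24.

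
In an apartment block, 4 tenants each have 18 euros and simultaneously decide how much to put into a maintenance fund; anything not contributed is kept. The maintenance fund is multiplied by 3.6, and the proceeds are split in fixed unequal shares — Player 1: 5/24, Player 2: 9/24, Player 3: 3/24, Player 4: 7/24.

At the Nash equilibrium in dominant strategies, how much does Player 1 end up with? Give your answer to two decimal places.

45.00 euros

For player j, contributing a unit is worthwhile iff 3.6 × (j's share) ≥ 1, i.e. iff j's share is at least 0.2778.
Player 2 and Player 4 clear that bar, contributing 18 each; the remaining 2 contribute 0. Total contributed: 36.
Player 1 keeps 18 and receives 3.6 × 36 × 5/24 = 27.00 from the maintenance fund, for a payoff of 45.00.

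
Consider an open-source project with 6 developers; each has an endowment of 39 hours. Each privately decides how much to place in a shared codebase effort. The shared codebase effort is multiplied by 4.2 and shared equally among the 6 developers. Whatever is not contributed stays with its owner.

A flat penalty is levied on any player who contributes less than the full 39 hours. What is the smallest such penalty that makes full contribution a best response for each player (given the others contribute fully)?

Given the others contribute fully, the best deviation is to contribute 0 (any partial contribution still incurs the fine and gives up units whose private return 0.7000 is below 1).
Deviating from 39 to 0 saves 39 hours but forfeits the deviator's share of the drop in the shared codebase effort: 4.2/6 × 39 = 27.30.
So the deviation gain is 39 − 27.30 = 11.70, and the fine must be at least 11.70 hours to wipe it out.

11.70 hours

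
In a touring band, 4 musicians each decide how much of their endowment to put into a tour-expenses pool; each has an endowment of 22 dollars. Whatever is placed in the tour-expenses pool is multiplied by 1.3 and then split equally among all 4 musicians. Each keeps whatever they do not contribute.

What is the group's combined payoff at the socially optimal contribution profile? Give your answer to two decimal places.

Each contributed unit returns 1.300 to the group as a whole (0.3250 to each of 4 players), which exceeds 1, so the social optimum is full contribution: group total = 1.300 × 88 = 114.40.

114.40 dollars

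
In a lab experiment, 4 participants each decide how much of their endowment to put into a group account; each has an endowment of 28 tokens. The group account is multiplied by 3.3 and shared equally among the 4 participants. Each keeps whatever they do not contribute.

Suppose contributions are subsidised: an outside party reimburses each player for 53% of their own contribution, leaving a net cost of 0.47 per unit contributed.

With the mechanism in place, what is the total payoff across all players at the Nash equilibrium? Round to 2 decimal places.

The effective private return per unit is now (3.3/4) / 0.47 = 1.7553 > 1, so every player's dominant strategy flips to full contribution.
So the Nash equilibrium is full contribution by all 4; the group earns 4 × (28 × 0.53 + 3.3 × 28) = 428.96.

428.96 tokens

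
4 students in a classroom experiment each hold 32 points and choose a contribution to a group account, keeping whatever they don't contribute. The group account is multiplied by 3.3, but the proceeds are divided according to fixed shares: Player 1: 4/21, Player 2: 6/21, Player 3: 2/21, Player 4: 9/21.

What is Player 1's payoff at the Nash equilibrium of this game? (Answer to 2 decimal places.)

For player j, contributing a unit is worthwhile iff 3.3 × (j's share) ≥ 1, i.e. iff j's share is at least 0.3030.
Only Player 4 (9/21) clears that bar, contributing 32; the remaining 3 contribute 0. Total contributed: 32.
Player 1 keeps 32 and receives 3.3 × 32 × 4/21 = 20.11 from the group account, for a payoff of 52.11.

52.11 points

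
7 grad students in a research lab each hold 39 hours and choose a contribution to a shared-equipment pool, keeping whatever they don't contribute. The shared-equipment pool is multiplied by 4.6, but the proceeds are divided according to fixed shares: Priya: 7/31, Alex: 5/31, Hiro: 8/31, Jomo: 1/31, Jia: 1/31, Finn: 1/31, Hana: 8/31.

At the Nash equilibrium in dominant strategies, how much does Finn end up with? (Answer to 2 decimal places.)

56.36 hours

Player j's private return per contributed unit is 4.6 × (j's share). Contributing is weakly dominant for j when that share is at least 1/4.6 = 0.2174, and contributing 0 is dominant otherwise.
Priya, Hiro and Hana are above the threshold, contributing 39 each; the remaining 4 contribute 0. Total contributed: 117.
Finn keeps 39 and receives 4.6 × 117 × 1/31 = 17.36 from the shared-equipment pool, for a payoff of 56.36.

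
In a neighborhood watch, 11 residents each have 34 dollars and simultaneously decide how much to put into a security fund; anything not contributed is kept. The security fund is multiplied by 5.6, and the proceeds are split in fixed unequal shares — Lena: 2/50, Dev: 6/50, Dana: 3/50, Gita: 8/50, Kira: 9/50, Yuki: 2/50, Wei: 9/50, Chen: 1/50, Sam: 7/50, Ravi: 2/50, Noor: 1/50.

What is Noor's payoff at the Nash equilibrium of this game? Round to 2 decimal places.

Each unit j contributes comes back to j as 5.6 × (j's share), so j prefers to contribute only if that share exceeds 1/5.6 = 0.1786; otherwise keeping the unit dominates.
The shares above 0.1786 belong to Kira and Wei, contributing 34 each; the remaining 9 contribute 0. Total contributed: 68.
Noor keeps 34 and receives 5.6 × 68 × 1/50 = 7.62 from the security fund, for a payoff of 41.62.

41.62 dollars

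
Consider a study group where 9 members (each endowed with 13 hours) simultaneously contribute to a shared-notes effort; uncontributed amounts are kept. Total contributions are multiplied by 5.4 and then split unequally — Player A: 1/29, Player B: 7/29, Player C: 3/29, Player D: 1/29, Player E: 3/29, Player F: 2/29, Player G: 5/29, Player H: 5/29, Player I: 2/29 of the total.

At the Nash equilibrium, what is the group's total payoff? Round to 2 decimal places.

174.20 hours

For player j, contributing a unit is worthwhile iff 5.4 × (j's share) ≥ 1, i.e. iff j's share is at least 0.1852.
Player B alone (share 7/29) is above the threshold, contributing 13; the remaining 8 contribute 0. Total contributed: 13.
The shared-notes effort pays out 5.4 × 13 = 70.20 in total (split across the unequal shares, but the aggregate is all that matters for the group sum).
The 8 free-riders keep 13 each, adding 104. Group total = 104 + 70.20 = 174.20.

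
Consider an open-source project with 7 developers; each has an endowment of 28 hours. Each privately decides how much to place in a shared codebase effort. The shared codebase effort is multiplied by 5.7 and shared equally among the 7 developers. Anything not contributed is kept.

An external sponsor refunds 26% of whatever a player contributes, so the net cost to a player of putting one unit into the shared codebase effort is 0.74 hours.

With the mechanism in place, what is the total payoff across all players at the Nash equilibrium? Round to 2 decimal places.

1168.16 hours

The effective private return per unit is now (5.7/7) / 0.74 = 1.1004 > 1, so every player's dominant strategy flips to full contribution.
At the Nash equilibrium everyone contributes 28. Group total payoff = 7 × (28 × 0.26 + 5.7 × 28) = 1168.16.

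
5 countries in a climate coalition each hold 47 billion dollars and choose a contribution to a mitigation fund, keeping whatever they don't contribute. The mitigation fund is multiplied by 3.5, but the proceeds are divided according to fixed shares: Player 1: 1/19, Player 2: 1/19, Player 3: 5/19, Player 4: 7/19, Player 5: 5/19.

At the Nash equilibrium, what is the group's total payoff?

352.50 billion dollars

A player with share s gets back 3.5·s per unit contributed, so full contribution is dominant for anyone with s > 1/3.5 = 0.2857 and zero contribution is dominant for anyone below.
The only share above 0.2857 is Player 4's 7/19, contributing 47; the remaining 4 contribute 0. Total contributed: 47.
The mitigation fund pays out 3.5 × 47 = 164.50 in total (split across the unequal shares, but the aggregate is all that matters for the group sum).
The 4 free-riders keep 47 each, adding 188. Group total = 188 + 164.50 = 352.50.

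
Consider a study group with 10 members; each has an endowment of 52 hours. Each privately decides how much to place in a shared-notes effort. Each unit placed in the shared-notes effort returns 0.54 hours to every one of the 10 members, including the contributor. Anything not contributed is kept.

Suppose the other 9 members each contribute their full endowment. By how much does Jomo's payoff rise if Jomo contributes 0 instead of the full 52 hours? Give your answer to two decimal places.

23.92 hours

Switching from a contribution of 52 to 0 lets Jomo keep an extra 52 hours, but lowers the shared-notes effort by 52, which costs Jomo their own share of that drop: 0.54 × 52 = 28.08.
Net gain = 52 − 28.08 = 23.92. The private return per contributed unit (0.54) is below 1, so free-riding is indeed the best response regardless of what the others do.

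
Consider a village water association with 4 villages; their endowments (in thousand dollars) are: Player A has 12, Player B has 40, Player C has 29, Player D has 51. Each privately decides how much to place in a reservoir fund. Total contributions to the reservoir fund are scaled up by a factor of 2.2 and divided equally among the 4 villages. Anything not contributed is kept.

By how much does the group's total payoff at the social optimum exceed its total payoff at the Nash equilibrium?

158.40 thousand dollars

The private return per contributed unit is 2.2/4 = 0.5500 < 1 for every player regardless of endowment, so the Nash equilibrium is zero contribution and the group total is Σ E_j = 12 + 40 + 29 + 51 = 132.
Each contributed unit returns 2.200 to the group, so the social optimum is full contribution by everyone: group total = 2.200 × 132 = 290.40.
Efficiency loss = (2.200 − 1) × 132 = 158.40.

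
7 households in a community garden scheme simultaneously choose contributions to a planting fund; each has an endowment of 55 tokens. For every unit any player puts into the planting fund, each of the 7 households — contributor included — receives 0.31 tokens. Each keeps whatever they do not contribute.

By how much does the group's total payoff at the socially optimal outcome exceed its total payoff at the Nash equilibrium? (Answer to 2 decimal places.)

The private return per contributed unit is 0.31 < 1, so contributing 0 is dominant for every player. At the Nash equilibrium everyone keeps their 55, and the group total is 7 × 55 = 385.
Each contributed unit returns 2.170 to the group as a whole (0.31 to each of 7 players), which exceeds 1, so the social optimum is full contribution: group total = 2.170 × 385 = 835.45.
Efficiency loss = 835.45 − 385 = 450.45.

450.45 tokens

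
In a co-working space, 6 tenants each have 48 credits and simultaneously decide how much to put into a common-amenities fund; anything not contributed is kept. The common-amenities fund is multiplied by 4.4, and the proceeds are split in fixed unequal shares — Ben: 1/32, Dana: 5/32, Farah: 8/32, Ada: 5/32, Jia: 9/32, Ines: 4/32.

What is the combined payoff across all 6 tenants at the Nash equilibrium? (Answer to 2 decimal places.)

Player j's private return per contributed unit is 4.4 × (j's share). Contributing is weakly dominant for j when that share is at least 1/4.4 = 0.2273, and contributing 0 is dominant otherwise.
Farah and Jia clear that bar, contributing 48 each; the remaining 4 contribute 0. Total contributed: 96.
The common-amenities fund pays out 4.4 × 96 = 422.40 in total (split across the unequal shares, but the aggregate is all that matters for the group sum).
The 4 free-riders keep 48 each, adding 192. Group total = 192 + 422.40 = 614.40.

614.40 credits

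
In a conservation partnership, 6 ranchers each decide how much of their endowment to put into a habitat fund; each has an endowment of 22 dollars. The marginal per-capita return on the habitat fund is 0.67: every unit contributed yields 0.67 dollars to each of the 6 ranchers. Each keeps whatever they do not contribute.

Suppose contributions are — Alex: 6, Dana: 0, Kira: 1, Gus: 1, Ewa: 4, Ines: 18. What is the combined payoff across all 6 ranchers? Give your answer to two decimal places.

Total contributed: 6 + 0 + 1 + 1 + 4 + 18 = 30; total kept: 6 × 22 − 30 = 102.
The habitat fund pays out 0.67 × 6 × 30 = 120.60 in aggregate.
Group total = 102 + 120.60 = 222.60.

222.60 dollars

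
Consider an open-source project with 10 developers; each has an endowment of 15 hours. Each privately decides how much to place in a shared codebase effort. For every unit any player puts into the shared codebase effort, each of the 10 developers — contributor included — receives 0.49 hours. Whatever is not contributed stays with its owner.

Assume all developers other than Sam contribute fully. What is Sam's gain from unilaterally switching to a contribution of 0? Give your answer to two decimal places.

Switching from a contribution of 15 to 0 lets Sam keep an extra 15 hours, but lowers the shared codebase effort by 15, which costs Sam their own share of that drop: 0.49 × 15 = 7.35.
Net gain = 15 − 7.35 = 7.65. The private return per contributed unit (0.49) is below 1, so free-riding is indeed the best response regardless of what the others do.

7.65 hours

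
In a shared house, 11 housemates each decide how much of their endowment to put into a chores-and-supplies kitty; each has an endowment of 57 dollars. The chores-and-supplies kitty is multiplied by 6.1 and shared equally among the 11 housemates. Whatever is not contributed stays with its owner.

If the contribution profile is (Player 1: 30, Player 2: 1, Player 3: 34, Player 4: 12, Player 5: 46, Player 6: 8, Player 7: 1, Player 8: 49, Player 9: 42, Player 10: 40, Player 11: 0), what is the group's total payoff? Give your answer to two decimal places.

Total contributed: 30 + 1 + 34 + 12 + 46 + 8 + 1 + 49 + 42 + 40 + 0 = 263; total kept: 11 × 57 − 263 = 364.
The chores-and-supplies kitty pays out 6.1 × 263 = 1604.30 in aggregate.
Group total = 364 + 1604.30 = 1968.30.

1968.30 dollars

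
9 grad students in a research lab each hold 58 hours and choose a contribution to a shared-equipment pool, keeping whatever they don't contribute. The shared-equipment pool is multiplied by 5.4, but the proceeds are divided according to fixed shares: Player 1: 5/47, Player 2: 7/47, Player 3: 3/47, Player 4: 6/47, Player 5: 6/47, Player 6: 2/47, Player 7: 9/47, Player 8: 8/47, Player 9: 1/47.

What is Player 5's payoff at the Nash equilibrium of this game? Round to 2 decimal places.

A player with share s gets back 5.4·s per unit contributed, so full contribution is dominant for anyone with s > 1/5.4 = 0.1852 and zero contribution is dominant for anyone below.
Player 7 alone (share 9/47) is above the threshold, contributing 58; the remaining 8 contribute 0. Total contributed: 58.
Player 5 keeps 58 and receives 5.4 × 58 × 6/47 = 39.98 from the shared-equipment pool, for a payoff of 97.98.

97.98 hours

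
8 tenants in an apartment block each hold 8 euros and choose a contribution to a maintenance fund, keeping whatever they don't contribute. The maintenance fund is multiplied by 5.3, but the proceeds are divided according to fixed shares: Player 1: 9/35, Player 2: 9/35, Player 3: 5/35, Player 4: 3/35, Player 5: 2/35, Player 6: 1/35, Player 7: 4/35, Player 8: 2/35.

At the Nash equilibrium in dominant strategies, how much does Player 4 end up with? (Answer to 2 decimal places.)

15.27 euros

Each unit j contributes comes back to j as 5.3 × (j's share), so j prefers to contribute only if that share exceeds 1/5.3 = 0.1887; otherwise keeping the unit dominates.
The shares above 0.1887 belong to Player 1 and Player 2, contributing 8 each; the remaining 6 contribute 0. Total contributed: 16.
Player 4 keeps 8 and receives 5.3 × 16 × 3/35 = 7.27 from the maintenance fund, for a payoff of 15.27.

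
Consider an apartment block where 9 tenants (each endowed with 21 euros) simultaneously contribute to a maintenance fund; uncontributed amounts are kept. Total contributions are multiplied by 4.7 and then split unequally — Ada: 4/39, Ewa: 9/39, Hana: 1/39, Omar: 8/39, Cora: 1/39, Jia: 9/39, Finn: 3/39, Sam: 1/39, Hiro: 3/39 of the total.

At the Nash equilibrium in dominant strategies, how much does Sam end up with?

Player j's private return per contributed unit is 4.7 × (j's share). Contributing is weakly dominant for j when that share is at least 1/4.7 = 0.2128, and contributing 0 is dominant otherwise.
Ewa and Jia are above the threshold, contributing 21 each; the remaining 7 contribute 0. Total contributed: 42.
Sam keeps 21 and receives 4.7 × 42 × 1/39 = 5.06 from the maintenance fund, for a payoff of 26.06.

26.06 euros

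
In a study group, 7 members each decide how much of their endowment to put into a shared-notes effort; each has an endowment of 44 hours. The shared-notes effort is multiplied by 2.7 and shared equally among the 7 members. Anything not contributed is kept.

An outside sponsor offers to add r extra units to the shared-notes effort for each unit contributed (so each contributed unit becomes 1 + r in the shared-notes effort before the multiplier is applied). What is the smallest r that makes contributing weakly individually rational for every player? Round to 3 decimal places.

With matching at rate r, one contributed unit becomes (1 + r) in the shared-notes effort and returns 2.7 × (1 + r) / 7 to the contributor.
Setting this equal to 1: 1 + r = 7/2.7 = 2.5926.
So the minimum matching rate is r = 2.5926 − 1 = 1.593.

1.593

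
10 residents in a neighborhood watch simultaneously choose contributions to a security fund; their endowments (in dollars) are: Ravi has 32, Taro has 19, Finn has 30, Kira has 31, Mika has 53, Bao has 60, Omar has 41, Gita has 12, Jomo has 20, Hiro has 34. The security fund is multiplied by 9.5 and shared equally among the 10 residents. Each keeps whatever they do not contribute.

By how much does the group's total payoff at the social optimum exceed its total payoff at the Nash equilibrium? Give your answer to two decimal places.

The private return per contributed unit is 9.5/10 = 0.9500 < 1 for every player regardless of endowment, so the Nash equilibrium is zero contribution and the group total is Σ E_j = 32 + 19 + 30 + 31 + 53 + 60 + 41 + 12 + 20 + 34 = 332.
Each contributed unit returns 9.500 to the group, so the social optimum is full contribution by everyone: group total = 9.500 × 332 = 3154.00.
Efficiency loss = (9.500 − 1) × 332 = 2822.00.

2822.00 dollars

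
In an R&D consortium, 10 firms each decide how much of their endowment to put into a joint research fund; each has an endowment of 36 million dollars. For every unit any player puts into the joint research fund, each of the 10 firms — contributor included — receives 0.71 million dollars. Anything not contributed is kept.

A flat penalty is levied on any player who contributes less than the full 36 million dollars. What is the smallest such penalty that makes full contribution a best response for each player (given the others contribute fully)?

Given the others contribute fully, the best deviation is to contribute 0 (any partial contribution still incurs the fine and gives up units whose private return 0.71 is below 1).
Deviating from 36 to 0 saves 36 million dollars but forfeits the deviator's share of the drop in the joint research fund: 0.71 × 36 = 25.56.
So the deviation gain is 36 − 25.56 = 10.44, and the fine must be at least 10.44 million dollars to wipe it out.

10.44 million dollars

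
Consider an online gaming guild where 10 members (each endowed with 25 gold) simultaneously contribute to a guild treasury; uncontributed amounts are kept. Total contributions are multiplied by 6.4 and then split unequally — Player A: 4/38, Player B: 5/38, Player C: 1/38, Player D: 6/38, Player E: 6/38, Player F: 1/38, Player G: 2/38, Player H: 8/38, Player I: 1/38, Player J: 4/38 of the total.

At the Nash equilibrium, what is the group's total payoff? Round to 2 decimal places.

Player j's private return per contributed unit is 6.4 × (j's share). Contributing is weakly dominant for j when that share is at least 1/6.4 = 0.1563, and contributing 0 is dominant otherwise.
Player D, Player E and Player H are above the threshold, contributing 25 each; the remaining 7 contribute 0. Total contributed: 75.
The guild treasury pays out 6.4 × 75 = 480.00 in total (split across the unequal shares, but the aggregate is all that matters for the group sum).
The 7 free-riders keep 25 each, adding 175. Group total = 175 + 480.00 = 655.00.

655.00 gold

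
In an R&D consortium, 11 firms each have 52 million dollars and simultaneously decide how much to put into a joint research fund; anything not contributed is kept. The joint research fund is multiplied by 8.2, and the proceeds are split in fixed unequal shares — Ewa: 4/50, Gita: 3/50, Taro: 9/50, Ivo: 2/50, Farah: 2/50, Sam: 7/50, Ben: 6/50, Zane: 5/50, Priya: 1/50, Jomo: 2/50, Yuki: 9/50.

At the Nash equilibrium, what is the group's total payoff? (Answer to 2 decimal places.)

Each unit j contributes comes back to j as 8.2 × (j's share), so j prefers to contribute only if that share exceeds 1/8.2 = 0.1220; otherwise keeping the unit dominates.
Taro, Sam and Yuki are above the threshold, contributing 52 each; the remaining 8 contribute 0. Total contributed: 156.
The joint research fund pays out 8.2 × 156 = 1279.20 in total (split across the unequal shares, but the aggregate is all that matters for the group sum).
The 8 free-riders keep 52 each, adding 416. Group total = 416 + 1279.20 = 1695.20.

1695.20 million dollars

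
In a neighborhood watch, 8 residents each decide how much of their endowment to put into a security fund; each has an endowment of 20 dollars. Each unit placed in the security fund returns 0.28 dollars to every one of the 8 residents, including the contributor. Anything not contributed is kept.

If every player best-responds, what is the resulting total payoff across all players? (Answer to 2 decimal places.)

160.00 dollars

The private return per contributed unit is 0.28 < 1, so contributing 0 is dominant for every player. At the Nash equilibrium everyone keeps their 20, and the group total is 8 × 20 = 160.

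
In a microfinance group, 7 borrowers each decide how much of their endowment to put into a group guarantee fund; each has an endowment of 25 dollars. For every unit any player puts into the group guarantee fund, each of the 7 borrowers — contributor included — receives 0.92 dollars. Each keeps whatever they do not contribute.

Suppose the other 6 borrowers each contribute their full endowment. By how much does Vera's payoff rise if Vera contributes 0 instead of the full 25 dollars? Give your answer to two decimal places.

Switching from a contribution of 25 to 0 lets Vera keep an extra 25 dollars, but lowers the group guarantee fund by 25, which costs Vera their own share of that drop: 0.92 × 25 = 23.00.
Net gain = 25 − 23.00 = 2.00. The private return per contributed unit (0.92) is below 1, so free-riding is indeed the best response regardless of what the others do.

2.00 dollars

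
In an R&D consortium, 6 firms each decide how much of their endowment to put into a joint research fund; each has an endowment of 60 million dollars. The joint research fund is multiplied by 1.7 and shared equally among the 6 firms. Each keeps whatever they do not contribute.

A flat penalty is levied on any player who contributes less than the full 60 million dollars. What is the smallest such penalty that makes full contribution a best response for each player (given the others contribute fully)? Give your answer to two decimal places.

Given the others contribute fully, the best deviation is to contribute 0 (any partial contribution still incurs the fine and gives up units whose private return 0.2833 is below 1).
Deviating from 60 to 0 saves 60 million dollars but forfeits the deviator's share of the drop in the joint research fund: 1.7/6 × 60 = 17.00.
So the deviation gain is 60 − 17.00 = 43.00, and the fine must be at least 43.00 million dollars to wipe it out.

43.00 million dollars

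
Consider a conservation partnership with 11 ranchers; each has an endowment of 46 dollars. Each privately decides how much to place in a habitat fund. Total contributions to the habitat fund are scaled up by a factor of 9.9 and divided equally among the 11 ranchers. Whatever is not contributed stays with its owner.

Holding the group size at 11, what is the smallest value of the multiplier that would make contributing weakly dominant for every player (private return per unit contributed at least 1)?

A contributed unit returns (multiplier)/11 to its contributor.
This reaches 1 exactly when the multiplier is 11.

11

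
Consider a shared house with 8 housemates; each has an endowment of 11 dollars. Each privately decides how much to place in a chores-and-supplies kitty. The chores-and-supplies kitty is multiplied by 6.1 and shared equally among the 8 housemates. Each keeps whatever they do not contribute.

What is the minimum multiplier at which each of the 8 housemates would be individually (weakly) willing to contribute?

A contributed unit returns (multiplier)/8 to its contributor.
This reaches 1 exactly when the multiplier is 8.

8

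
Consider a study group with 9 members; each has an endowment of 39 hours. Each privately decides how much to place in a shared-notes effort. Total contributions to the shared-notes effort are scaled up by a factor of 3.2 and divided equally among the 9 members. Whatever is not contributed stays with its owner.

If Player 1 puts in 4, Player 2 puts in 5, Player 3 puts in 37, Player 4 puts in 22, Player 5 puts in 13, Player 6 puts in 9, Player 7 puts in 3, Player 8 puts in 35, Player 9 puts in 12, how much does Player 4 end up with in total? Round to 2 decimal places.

Total contributed: 4 + 5 + 37 + 22 + 13 + 9 + 3 + 35 + 12 = 140.
Each receives 3.2 × 140 / 9 = 49.78 from the shared-notes effort.
Player 4 keeps 39 − 22 = 17, so Player 4's payoff is 17 + 49.78 = 66.78.

66.78 hours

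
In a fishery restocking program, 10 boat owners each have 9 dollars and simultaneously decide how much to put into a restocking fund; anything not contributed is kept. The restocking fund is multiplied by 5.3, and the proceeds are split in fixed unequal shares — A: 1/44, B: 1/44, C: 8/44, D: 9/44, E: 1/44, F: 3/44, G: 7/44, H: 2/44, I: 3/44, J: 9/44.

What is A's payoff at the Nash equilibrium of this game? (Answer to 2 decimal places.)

For player j, contributing a unit is worthwhile iff 5.3 × (j's share) ≥ 1, i.e. iff j's share is at least 0.1887.
D and J clear that bar, contributing 9 each; the remaining 8 contribute 0. Total contributed: 18.
A keeps 9 and receives 5.3 × 18 × 1/44 = 2.17 from the restocking fund, for a payoff of 11.17.

11.17 dollars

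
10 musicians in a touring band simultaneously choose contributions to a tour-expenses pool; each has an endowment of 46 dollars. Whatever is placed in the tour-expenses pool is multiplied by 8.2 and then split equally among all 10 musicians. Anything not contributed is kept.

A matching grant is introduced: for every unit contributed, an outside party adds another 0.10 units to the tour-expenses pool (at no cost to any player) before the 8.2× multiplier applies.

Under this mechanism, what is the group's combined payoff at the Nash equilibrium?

460.00 dollars

Even with the mechanism, each unit contributed returns only 8.2 × 1.10 / 10 = 0.9020 per unit of net cost, so contributing nothing is still dominant.
At the Nash equilibrium no one contributes; group total payoff = 10 × 46 = 460.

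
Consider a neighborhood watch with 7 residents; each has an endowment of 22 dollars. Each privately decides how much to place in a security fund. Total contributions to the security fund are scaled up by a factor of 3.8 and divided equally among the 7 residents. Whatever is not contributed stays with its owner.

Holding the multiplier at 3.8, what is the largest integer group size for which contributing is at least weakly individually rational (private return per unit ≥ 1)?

Private return per unit is 3.8/(group size), which is ≥ 1 whenever the group size is ≤ 3.8.
The largest such integer is 3.

3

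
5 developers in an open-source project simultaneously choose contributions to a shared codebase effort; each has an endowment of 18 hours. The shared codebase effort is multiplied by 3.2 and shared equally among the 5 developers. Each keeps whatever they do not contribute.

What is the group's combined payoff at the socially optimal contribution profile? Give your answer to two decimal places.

Each contributed unit returns 3.200 to the group as a whole (0.6400 to each of 5 players), which exceeds 1, so the social optimum is full contribution: group total = 3.200 × 90 = 288.00.

288.00 hours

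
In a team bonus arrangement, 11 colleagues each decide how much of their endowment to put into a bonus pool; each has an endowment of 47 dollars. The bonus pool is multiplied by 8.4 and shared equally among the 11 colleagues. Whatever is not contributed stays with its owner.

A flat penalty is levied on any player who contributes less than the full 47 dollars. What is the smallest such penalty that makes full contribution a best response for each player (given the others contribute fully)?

Given the others contribute fully, the best deviation is to contribute 0 (any partial contribution still incurs the fine and gives up units whose private return 0.7636 is below 1).
Deviating from 47 to 0 saves 47 dollars but forfeits the deviator's share of the drop in the bonus pool: 8.4/11 × 47 = 35.89.
So the deviation gain is 47 − 35.89 = 11.11, and the fine must be at least 11.11 dollars to wipe it out.

11.11 dollars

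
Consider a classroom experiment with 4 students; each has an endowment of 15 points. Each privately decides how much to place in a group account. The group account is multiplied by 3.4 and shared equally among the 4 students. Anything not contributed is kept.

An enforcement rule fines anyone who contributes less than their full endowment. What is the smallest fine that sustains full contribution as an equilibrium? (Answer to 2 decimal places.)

Given the others contribute fully, the best deviation is to contribute 0 (any partial contribution still incurs the fine and gives up units whose private return 0.8500 is below 1).
Deviating from 15 to 0 saves 15 points but forfeits the deviator's share of the drop in the group account: 3.4/4 × 15 = 12.75.
So the deviation gain is 15 − 12.75 = 2.25, and the fine must be at least 2.25 points to wipe it out.

2.25 points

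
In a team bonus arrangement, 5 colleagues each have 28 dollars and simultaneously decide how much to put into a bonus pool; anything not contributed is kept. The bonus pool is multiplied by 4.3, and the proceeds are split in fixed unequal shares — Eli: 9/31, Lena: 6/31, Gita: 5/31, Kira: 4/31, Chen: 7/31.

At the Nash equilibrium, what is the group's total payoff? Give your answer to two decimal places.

232.40 dollars

Each unit j contributes comes back to j as 4.3 × (j's share), so j prefers to contribute only if that share exceeds 1/4.3 = 0.2326; otherwise keeping the unit dominates.
The only share above 0.2326 is Eli's 9/31, contributing 28; the remaining 4 contribute 0. Total contributed: 28.
The bonus pool pays out 4.3 × 28 = 120.40 in total (split across the unequal shares, but the aggregate is all that matters for the group sum).
The 4 free-riders keep 28 each, adding 112. Group total = 112 + 120.40 = 232.40.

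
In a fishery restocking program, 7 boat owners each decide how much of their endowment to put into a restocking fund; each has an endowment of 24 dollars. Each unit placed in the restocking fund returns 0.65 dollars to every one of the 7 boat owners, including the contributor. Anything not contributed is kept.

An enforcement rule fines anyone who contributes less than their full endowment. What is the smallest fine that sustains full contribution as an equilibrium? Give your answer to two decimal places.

Given the others contribute fully, the best deviation is to contribute 0 (any partial contribution still incurs the fine and gives up units whose private return 0.65 is below 1).
Deviating from 24 to 0 saves 24 dollars but forfeits the deviator's share of the drop in the restocking fund: 0.65 × 24 = 15.60.
So the deviation gain is 24 − 15.60 = 8.40, and the fine must be at least 8.40 dollars to wipe it out.

8.40 dollars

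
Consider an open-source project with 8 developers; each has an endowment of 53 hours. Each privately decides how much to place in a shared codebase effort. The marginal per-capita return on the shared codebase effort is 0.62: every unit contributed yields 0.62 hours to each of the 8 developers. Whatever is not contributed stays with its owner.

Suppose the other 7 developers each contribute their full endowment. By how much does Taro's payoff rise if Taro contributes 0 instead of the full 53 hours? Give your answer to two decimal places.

Switching from a contribution of 53 to 0 lets Taro keep an extra 53 hours, but lowers the shared codebase effort by 53, which costs Taro their own share of that drop: 0.62 × 53 = 32.86.
Net gain = 53 − 32.86 = 20.14. The private return per contributed unit (0.62) is below 1, so free-riding is indeed the best response regardless of what the others do.

20.14 hours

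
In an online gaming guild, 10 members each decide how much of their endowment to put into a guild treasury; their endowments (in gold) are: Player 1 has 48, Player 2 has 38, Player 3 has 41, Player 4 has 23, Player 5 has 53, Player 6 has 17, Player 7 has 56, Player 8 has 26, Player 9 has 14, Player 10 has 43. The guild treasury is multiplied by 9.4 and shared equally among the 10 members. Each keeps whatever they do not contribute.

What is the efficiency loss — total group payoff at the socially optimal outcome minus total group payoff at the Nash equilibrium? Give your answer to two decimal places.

The private return per contributed unit is 9.4/10 = 0.9400 < 1 for every player regardless of endowment, so the Nash equilibrium is zero contribution and the group total is Σ E_j = 48 + 38 + 41 + 23 + 53 + 17 + 56 + 26 + 14 + 43 = 359.
Each contributed unit returns 9.400 to the group, so the social optimum is full contribution by everyone: group total = 9.400 × 359 = 3374.60.
Efficiency loss = (9.400 − 1) × 359 = 3015.60.

3015.60 gold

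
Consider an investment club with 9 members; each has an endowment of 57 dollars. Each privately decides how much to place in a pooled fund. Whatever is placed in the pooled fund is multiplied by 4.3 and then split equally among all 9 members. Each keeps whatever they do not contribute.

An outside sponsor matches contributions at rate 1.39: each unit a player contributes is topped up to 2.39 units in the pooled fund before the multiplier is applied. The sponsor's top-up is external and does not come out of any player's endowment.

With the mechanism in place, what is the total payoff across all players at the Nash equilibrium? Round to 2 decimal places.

The effective private return per unit is now 4.3 × 2.39 / 9 = 1.1419 > 1, so every player's dominant strategy flips to full contribution.
At the Nash equilibrium everyone contributes 57. Group total payoff = 4.3 × 2.39 × 513 = 5272.10.

5272.10 dollars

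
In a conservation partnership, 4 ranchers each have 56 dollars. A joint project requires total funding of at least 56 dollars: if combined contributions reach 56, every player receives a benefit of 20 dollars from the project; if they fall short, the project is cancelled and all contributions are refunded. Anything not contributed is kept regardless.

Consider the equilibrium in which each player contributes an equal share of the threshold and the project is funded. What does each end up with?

Equal share of the threshold: 56/4 = 14.
At this profile no one gains by cutting their contribution: any cut drops the total below 56, the project is cancelled, contributions are refunded, and the deviator ends with 56, which is less than 56 − 14 + 20 = 62. Contributing more than 14 just wastes the excess. So contributing exactly 14 is a best response.
Each player's payoff: 56 − 14 + 20 = 62.

62 dollars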